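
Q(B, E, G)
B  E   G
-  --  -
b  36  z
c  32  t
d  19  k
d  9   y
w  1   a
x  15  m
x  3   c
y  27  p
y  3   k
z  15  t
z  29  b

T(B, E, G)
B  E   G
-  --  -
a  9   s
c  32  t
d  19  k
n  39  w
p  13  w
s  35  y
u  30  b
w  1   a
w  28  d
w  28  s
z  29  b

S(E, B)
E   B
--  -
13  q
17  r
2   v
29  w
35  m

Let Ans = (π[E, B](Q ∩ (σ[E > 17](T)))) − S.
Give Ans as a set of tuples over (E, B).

σ[E > 17]: keep tuples satisfying E > 17 → {(c, 32, t), (d, 19, k), (n, 39, w), (s, 35, y), (u, 30, b), (w, 28, d), (w, 28, s), (z, 29, b)}
Taking the intersection: {(c, 32, t), (d, 19, k), (z, 29, b)}
π[E, B]: project onto (E, B) → {(19, d), (29, z), (32, c)}
Taking the difference: {(19, d), (29, z), (32, c)}

{(19, d), (29, z), (32, c)}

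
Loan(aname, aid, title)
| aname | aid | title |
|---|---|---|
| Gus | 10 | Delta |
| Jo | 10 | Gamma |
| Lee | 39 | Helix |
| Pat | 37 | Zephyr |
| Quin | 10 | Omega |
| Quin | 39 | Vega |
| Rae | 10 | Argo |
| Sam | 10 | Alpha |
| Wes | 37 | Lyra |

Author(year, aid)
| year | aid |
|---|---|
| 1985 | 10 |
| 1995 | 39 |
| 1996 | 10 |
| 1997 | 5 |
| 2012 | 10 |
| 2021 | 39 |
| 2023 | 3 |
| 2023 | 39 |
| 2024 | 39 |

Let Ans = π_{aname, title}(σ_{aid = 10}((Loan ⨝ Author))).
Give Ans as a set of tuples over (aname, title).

{(Gus, Delta), (Jo, Gamma), (Quin, Omega), (Rae, Argo), (Sam, Alpha)}

Natural join on aid: {(Gus, 10, Delta, 1985), (Gus, 10, Delta, 1996), (Gus, 10, Delta, 2012), (Jo, 10, Gamma, 1985), (Jo, 10, Gamma, 1996), (Jo, 10, Gamma, 2012), (Lee, 39, Helix, 1995), (Lee, 39, Helix, 2021), (Lee, 39, Helix, 2023), (Lee, 39, Helix, 2024), (Quin, 10, Omega, 1985), (Quin, 10, Omega, 1996), (Quin, 10, Omega, 2012), (Quin, 39, Vega, 1995), (Quin, 39, Vega, 2021), (Quin, 39, Vega, 2023), (Quin, 39, Vega, 2024), (Rae, 10, Argo, 1985), (Rae, 10, Argo, 1996), (Rae, 10, Argo, 2012), (Sam, 10, Alpha, 1985), (Sam, 10, Alpha, 1996), (Sam, 10, Alpha, 2012)}
σ[aid = 10]: keep tuples satisfying aid = 10 → {(Gus, 10, Delta, 1985), (Gus, 10, Delta, 1996), (Gus, 10, Delta, 2012), (Jo, 10, Gamma, 1985), (Jo, 10, Gamma, 1996), (Jo, 10, Gamma, 2012), (Quin, 10, Omega, 1985), (Quin, 10, Omega, 1996), (Quin, 10, Omega, 2012), (Rae, 10, Argo, 1985), (Rae, 10, Argo, 1996), (Rae, 10, Argo, 2012), (Sam, 10, Alpha, 1985), (Sam, 10, Alpha, 1996), (Sam, 10, Alpha, 2012)}
π_{aname, title} gives {(Gus, Delta), (Jo, Gamma), (Quin, Omega), (Rae, Argo), (Sam, Alpha)} (10 duplicate(s) eliminated).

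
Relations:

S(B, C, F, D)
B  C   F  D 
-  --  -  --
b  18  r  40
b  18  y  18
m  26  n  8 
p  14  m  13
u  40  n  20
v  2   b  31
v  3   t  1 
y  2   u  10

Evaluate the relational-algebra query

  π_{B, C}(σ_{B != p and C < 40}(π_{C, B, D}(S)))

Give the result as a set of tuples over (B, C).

Projecting to C, B, D: {(14, p, 13), (18, b, 18), (18, b, 40), (2, v, 31), (2, y, 10), (26, m, 8), (3, v, 1), (40, u, 20)}
Filtering on B != p and C < 40 leaves {(18, b, 18), (18, b, 40), (2, v, 31), (2, y, 10), (26, m, 8), (3, v, 1)}.
Projecting to B, C (1 duplicate(s) eliminated): {(b, 18), (m, 26), (v, 2), (v, 3), (y, 2)}

{(b, 18), (m, 26), (v, 2), (v, 3), (y, 2)}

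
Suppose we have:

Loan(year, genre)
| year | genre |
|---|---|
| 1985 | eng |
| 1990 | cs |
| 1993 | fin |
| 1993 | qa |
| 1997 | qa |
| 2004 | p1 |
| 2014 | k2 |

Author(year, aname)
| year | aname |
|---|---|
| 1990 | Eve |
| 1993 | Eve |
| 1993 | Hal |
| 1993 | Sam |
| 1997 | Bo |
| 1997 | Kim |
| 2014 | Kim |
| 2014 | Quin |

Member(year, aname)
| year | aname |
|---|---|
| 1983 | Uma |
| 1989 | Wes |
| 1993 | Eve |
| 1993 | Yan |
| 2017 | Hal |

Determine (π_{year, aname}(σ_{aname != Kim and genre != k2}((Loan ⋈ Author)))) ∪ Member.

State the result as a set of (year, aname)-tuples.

Joining Loan and Author on year yields {(1990, cs, Eve), (1993, fin, Eve), (1993, fin, Hal), (1993, fin, Sam), (1993, qa, Eve), (1993, qa, Hal), (1993, qa, Sam), (1997, qa, Bo), (1997, qa, Kim), (2014, k2, Kim), (2014, k2, Quin)}.
Apply σ_{aname != Kim and genre != k2}; surviving tuples: {(1990, cs, Eve), (1993, fin, Eve), (1993, fin, Hal), (1993, fin, Sam), (1993, qa, Eve), (1993, qa, Hal), (1993, qa, Sam), (1997, qa, Bo)}
Keep only column(s) year, aname (3 duplicate(s) eliminated): {(1990, Eve), (1993, Eve), (1993, Hal), (1993, Sam), (1997, Bo)}
Set union of the two operands is {(1983, Uma), (1989, Wes), (1990, Eve), (1993, Eve), (1993, Hal), (1993, Sam), (1993, Yan), (1997, Bo), (2017, Hal)}.

{(1983, Uma), (1989, Wes), (1990, Eve), (1993, Eve), (1993, Hal), (1993, Sam), (1993, Yan), (1997, Bo), (2017, Hal)}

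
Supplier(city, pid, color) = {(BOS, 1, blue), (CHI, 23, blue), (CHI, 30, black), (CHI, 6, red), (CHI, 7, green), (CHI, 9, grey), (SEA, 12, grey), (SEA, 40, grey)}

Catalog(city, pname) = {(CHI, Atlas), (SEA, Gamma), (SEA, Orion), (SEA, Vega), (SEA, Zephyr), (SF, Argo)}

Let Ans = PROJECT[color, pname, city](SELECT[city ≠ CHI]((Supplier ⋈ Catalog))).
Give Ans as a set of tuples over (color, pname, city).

{(grey, Gamma, SEA), (grey, Orion, SEA), (grey, Vega, SEA), (grey, Zephyr, SEA)}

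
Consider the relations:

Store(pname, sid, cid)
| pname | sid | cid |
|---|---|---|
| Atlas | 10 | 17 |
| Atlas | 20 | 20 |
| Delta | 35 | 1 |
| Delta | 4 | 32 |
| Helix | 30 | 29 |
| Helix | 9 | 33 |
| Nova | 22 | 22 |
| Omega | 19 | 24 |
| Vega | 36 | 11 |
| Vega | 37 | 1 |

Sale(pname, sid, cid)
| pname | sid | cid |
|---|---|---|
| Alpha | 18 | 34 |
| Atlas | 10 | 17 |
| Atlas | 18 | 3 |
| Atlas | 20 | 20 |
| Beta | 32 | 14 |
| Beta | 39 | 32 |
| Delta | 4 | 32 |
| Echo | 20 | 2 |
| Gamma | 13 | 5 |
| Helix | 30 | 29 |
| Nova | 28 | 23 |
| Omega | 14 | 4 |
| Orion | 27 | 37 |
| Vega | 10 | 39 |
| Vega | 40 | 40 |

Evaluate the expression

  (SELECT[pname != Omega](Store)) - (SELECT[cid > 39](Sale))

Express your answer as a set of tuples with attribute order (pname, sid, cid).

Apply σ_{pname != Omega}; surviving tuples: {(Atlas, 10, 17), (Atlas, 20, 20), (Delta, 35, 1), (Delta, 4, 32), (Helix, 30, 29), (Helix, 9, 33), (Nova, 22, 22), (Vega, 36, 11), (Vega, 37, 1)}
Apply σ_{cid > 39}; surviving tuples: {(Vega, 40, 40)}
Difference: {(Atlas, 10, 17), (Atlas, 20, 20), (Delta, 35, 1), (Delta, 4, 32), (Helix, 30, 29), (Helix, 9, 33), (Nova, 22, 22), (Vega, 36, 11), (Vega, 37, 1)} with {(Vega, 40, 40)} → {(Atlas, 10, 17), (Atlas, 20, 20), (Delta, 35, 1), (Delta, 4, 32), (Helix, 30, 29), (Helix, 9, 33), (Nova, 22, 22), (Vega, 36, 11), (Vega, 37, 1)}

{(Atlas, 10, 17), (Atlas, 20, 20), (Delta, 35, 1), (Delta, 4, 32), (Helix, 30, 29), (Helix, 9, 33), (Nova, 22, 22), (Vega, 36, 11), (Vega, 37, 1)}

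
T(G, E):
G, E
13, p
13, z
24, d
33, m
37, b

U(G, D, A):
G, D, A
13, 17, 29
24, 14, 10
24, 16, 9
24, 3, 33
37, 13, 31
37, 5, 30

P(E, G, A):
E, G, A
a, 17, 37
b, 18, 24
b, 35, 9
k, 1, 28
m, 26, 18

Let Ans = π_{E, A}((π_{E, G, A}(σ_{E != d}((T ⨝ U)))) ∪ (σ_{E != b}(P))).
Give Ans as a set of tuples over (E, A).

Joining T and U on G yields {(13, p, 17, 29), (13, z, 17, 29), (24, d, 14, 10), (24, d, 16, 9), (24, d, 3, 33), (37, b, 13, 31), (37, b, 5, 30)}.
Selection E != d: {(13, p, 17, 29), (13, z, 17, 29), (37, b, 13, 31), (37, b, 5, 30)}
Keep only column(s) E, G, A: {(b, 37, 30), (b, 37, 31), (p, 13, 29), (z, 13, 29)}
Selection E != b: {(a, 17, 37), (k, 1, 28), (m, 26, 18)}
Set union of the two operands is {(a, 17, 37), (b, 37, 30), (b, 37, 31), (k, 1, 28), (m, 26, 18), (p, 13, 29), (z, 13, 29)}.
Keep only column(s) E, A: {(a, 37), (b, 30), (b, 31), (k, 28), (m, 18), (p, 29), (z, 29)}

{(a, 37), (b, 30), (b, 31), (k, 28), (m, 18), (p, 29), (z, 29)}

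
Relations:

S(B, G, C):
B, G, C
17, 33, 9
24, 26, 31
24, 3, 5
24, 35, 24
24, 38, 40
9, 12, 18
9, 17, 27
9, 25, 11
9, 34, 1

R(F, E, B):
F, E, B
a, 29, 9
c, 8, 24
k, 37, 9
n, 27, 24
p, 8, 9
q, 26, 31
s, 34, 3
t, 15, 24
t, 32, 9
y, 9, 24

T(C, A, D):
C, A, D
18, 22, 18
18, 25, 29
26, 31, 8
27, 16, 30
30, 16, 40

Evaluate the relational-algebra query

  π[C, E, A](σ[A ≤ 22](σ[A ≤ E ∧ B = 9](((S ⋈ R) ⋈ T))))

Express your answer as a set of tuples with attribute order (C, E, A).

{(18, 29, 22), (18, 32, 22), (18, 37, 22), (27, 29, 16), (27, 32, 16), (27, 37, 16)}

Joining S and R on B yields {(24, 26, 31, c, 8), (24, 26, 31, n, 27), (24, 26, 31, t, 15), (24, 26, 31, y, 9), (24, 3, 5, c, 8), (24, 3, 5, n, 27), (24, 3, 5, t, 15), (24, 3, 5, y, 9), (24, 35, 24, c, 8), (24, 35, 24, n, 27), (24, 35, 24, t, 15), (24, 35, 24, y, 9), (24, 38, 40, c, 8), (24, 38, 40, n, 27), (24, 38, 40, t, 15), (24, 38, 40, y, 9), (9, 12, 18, a, 29), (9, 12, 18, k, 37), (9, 12, 18, p, 8), (9, 12, 18, t, 32), (9, 17, 27, a, 29), (9, 17, 27, k, 37), (9, 17, 27, p, 8), (9, 17, 27, t, 32), (9, 25, 11, a, 29), (9, 25, 11, k, 37), (9, 25, 11, p, 8), (9, 25, 11, t, 32), (9, 34, 1, a, 29), (9, 34, 1, k, 37), (9, 34, 1, p, 8), (9, 34, 1, t, 32)}.
Joining (S ⋈ R) and T on C yields {(9, 12, 18, a, 29, 22, 18), (9, 12, 18, a, 29, 25, 29), (9, 12, 18, k, 37, 22, 18), (9, 12, 18, k, 37, 25, 29), (9, 12, 18, p, 8, 22, 18), (9, 12, 18, p, 8, 25, 29), (9, 12, 18, t, 32, 22, 18), (9, 12, 18, t, 32, 25, 29), (9, 17, 27, a, 29, 16, 30), (9, 17, 27, k, 37, 16, 30), (9, 17, 27, p, 8, 16, 30), (9, 17, 27, t, 32, 16, 30)}.
Filtering on A ≤ E ∧ B = 9 leaves {(9, 12, 18, a, 29, 22, 18), (9, 12, 18, a, 29, 25, 29), (9, 12, 18, k, 37, 22, 18), (9, 12, 18, k, 37, 25, 29), (9, 12, 18, t, 32, 22, 18), (9, 12, 18, t, 32, 25, 29), (9, 17, 27, a, 29, 16, 30), (9, 17, 27, k, 37, 16, 30), (9, 17, 27, t, 32, 16, 30)}.
Filtering on A ≤ 22 leaves {(9, 12, 18, a, 29, 22, 18), (9, 12, 18, k, 37, 22, 18), (9, 12, 18, t, 32, 22, 18), (9, 17, 27, a, 29, 16, 30), (9, 17, 27, k, 37, 16, 30), (9, 17, 27, t, 32, 16, 30)}.
Keep only column(s) C, E, A: {(18, 29, 22), (18, 32, 22), (18, 37, 22), (27, 29, 16), (27, 32, 16), (27, 37, 16)}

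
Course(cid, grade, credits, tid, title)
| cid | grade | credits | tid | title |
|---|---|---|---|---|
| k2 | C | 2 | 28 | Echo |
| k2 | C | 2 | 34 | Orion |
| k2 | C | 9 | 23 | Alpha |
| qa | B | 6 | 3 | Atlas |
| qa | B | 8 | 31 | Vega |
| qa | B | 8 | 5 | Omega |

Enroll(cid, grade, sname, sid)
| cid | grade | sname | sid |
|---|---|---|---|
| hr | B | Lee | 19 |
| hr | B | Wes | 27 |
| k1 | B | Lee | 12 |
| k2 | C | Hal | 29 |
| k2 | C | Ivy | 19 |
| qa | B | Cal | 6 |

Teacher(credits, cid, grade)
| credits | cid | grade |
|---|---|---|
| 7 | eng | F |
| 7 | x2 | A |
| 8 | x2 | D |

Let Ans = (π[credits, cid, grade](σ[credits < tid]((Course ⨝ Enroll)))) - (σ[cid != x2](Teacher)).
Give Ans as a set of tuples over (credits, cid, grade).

{(2, k2, C), (8, qa, B), (9, k2, C)}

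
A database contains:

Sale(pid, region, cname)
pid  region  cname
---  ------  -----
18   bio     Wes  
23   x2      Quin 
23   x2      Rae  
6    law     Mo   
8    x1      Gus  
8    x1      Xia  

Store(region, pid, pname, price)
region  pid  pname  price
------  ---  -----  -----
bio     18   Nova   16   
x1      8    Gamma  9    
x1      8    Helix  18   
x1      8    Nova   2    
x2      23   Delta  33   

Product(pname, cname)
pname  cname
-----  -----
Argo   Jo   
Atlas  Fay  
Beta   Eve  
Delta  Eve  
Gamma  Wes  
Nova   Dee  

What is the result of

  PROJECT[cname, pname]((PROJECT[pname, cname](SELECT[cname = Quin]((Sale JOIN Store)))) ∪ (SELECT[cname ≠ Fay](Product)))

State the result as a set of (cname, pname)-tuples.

Sale ⋈ Store (natural join on pid, region): {(18, bio, Wes, Nova, 16), (23, x2, Quin, Delta, 33), (23, x2, Rae, Delta, 33), (8, x1, Gus, Gamma, 9), (8, x1, Gus, Helix, 18), (8, x1, Gus, Nova, 2), (8, x1, Xia, Gamma, 9), (8, x1, Xia, Helix, 18), (8, x1, Xia, Nova, 2)}
Apply σ_{cname = Quin}; surviving tuples: {(23, x2, Quin, Delta, 33)}
Projecting to pname, cname: {(Delta, Quin)}
Apply σ_{cname ≠ Fay}; surviving tuples: {(Argo, Jo), (Beta, Eve), (Delta, Eve), (Gamma, Wes), (Nova, Dee)}
Set union of the two operands is {(Argo, Jo), (Beta, Eve), (Delta, Eve), (Delta, Quin), (Gamma, Wes), (Nova, Dee)}.
Projecting to cname, pname: {(Dee, Nova), (Eve, Beta), (Eve, Delta), (Jo, Argo), (Quin, Delta), (Wes, Gamma)}

{(Dee, Nova), (Eve, Beta), (Eve, Delta), (Jo, Argo), (Quin, Delta), (Wes, Gamma)}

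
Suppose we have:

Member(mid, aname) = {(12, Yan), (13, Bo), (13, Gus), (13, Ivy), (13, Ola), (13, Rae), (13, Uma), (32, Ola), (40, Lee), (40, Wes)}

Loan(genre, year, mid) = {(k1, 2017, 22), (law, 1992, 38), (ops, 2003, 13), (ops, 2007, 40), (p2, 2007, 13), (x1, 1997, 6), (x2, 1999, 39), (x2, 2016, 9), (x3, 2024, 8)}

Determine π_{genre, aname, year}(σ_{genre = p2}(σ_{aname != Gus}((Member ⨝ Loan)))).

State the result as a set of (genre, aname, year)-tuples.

Joining Member and Loan on mid yields {(13, Bo, ops, 2003), (13, Bo, p2, 2007), (13, Gus, ops, 2003), (13, Gus, p2, 2007), (13, Ivy, ops, 2003), (13, Ivy, p2, 2007), (13, Ola, ops, 2003), (13, Ola, p2, 2007), (13, Rae, ops, 2003), (13, Rae, p2, 2007), (13, Uma, ops, 2003), (13, Uma, p2, 2007), (40, Lee, ops, 2007), (40, Wes, ops, 2007)}.
σ[aname != Gus]: keep tuples satisfying aname != Gus → {(13, Bo, ops, 2003), (13, Bo, p2, 2007), (13, Ivy, ops, 2003), (13, Ivy, p2, 2007), (13, Ola, ops, 2003), (13, Ola, p2, 2007), (13, Rae, ops, 2003), (13, Rae, p2, 2007), (13, Uma, ops, 2003), (13, Uma, p2, 2007), (40, Lee, ops, 2007), (40, Wes, ops, 2007)}
σ[genre = p2]: keep tuples satisfying genre = p2 → {(13, Bo, p2, 2007), (13, Ivy, p2, 2007), (13, Ola, p2, 2007), (13, Rae, p2, 2007), (13, Uma, p2, 2007)}
π_{genre, aname, year} gives {(p2, Bo, 2007), (p2, Ivy, 2007), (p2, Ola, 2007), (p2, Rae, 2007), (p2, Uma, 2007)}.

{(p2, Bo, 2007), (p2, Ivy, 2007), (p2, Ola, 2007), (p2, Rae, 2007), (p2, Uma, 2007)}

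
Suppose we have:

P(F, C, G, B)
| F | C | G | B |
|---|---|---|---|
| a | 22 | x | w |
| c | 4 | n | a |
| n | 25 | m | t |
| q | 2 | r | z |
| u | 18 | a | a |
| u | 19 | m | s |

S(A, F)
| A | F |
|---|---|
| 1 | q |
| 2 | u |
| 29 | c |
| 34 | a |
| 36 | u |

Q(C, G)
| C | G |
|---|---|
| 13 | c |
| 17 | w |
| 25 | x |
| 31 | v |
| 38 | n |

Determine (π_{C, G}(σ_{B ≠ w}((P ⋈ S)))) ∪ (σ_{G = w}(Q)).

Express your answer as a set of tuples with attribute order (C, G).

{(17, w), (18, a), (19, m), (2, r), (4, n)}

P ⋈ S (natural join on F): {(a, 22, x, w, 34), (c, 4, n, a, 29), (q, 2, r, z, 1), (u, 18, a, a, 2), (u, 18, a, a, 36), (u, 19, m, s, 2), (u, 19, m, s, 36)}
Filtering on B ≠ w leaves {(c, 4, n, a, 29), (q, 2, r, z, 1), (u, 18, a, a, 2), (u, 18, a, a, 36), (u, 19, m, s, 2), (u, 19, m, s, 36)}.
Keep only column(s) C, G (2 duplicate(s) eliminated): {(18, a), (19, m), (2, r), (4, n)}
Filtering on G = w leaves {(17, w)}.
Union: {(18, a), (19, m), (2, r), (4, n)} with {(17, w)} → {(17, w), (18, a), (19, m), (2, r), (4, n)}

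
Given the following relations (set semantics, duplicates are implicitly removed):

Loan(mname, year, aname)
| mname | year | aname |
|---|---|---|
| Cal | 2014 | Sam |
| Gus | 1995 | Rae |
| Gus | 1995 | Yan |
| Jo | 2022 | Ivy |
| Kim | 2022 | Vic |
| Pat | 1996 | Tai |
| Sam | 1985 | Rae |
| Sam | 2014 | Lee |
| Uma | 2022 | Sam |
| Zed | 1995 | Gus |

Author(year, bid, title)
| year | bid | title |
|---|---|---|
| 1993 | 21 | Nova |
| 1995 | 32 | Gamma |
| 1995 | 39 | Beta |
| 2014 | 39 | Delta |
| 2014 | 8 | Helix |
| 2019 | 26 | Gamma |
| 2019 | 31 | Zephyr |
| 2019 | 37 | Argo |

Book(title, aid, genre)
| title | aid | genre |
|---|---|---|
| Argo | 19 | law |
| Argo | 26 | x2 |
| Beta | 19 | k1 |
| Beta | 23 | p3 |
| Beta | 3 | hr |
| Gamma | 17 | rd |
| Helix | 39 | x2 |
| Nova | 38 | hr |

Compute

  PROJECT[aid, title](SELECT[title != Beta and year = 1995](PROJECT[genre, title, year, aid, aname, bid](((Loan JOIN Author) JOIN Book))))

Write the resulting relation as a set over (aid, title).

Joining Loan and Author on year yields {(Cal, 2014, Sam, 39, Delta), (Cal, 2014, Sam, 8, Helix), (Gus, 1995, Rae, 32, Gamma), (Gus, 1995, Rae, 39, Beta), (Gus, 1995, Yan, 32, Gamma), (Gus, 1995, Yan, 39, Beta), (Sam, 2014, Lee, 39, Delta), (Sam, 2014, Lee, 8, Helix), (Zed, 1995, Gus, 32, Gamma), (Zed, 1995, Gus, 39, Beta)}.
Joining (Loan JOIN Author) and Book on title yields {(Cal, 2014, Sam, 8, Helix, 39, x2), (Gus, 1995, Rae, 32, Gamma, 17, rd), (Gus, 1995, Rae, 39, Beta, 19, k1), (Gus, 1995, Rae, 39, Beta, 23, p3), (Gus, 1995, Rae, 39, Beta, 3, hr), (Gus, 1995, Yan, 32, Gamma, 17, rd), (Gus, 1995, Yan, 39, Beta, 19, k1), (Gus, 1995, Yan, 39, Beta, 23, p3), (Gus, 1995, Yan, 39, Beta, 3, hr), (Sam, 2014, Lee, 8, Helix, 39, x2), (Zed, 1995, Gus, 32, Gamma, 17, rd), (Zed, 1995, Gus, 39, Beta, 19, k1), (Zed, 1995, Gus, 39, Beta, 23, p3), (Zed, 1995, Gus, 39, Beta, 3, hr)}.
π_{genre, title, year, aid, aname, bid} gives {(hr, Beta, 1995, 3, Gus, 39), (hr, Beta, 1995, 3, Rae, 39), (hr, Beta, 1995, 3, Yan, 39), (k1, Beta, 1995, 19, Gus, 39), (k1, Beta, 1995, 19, Rae, 39), (k1, Beta, 1995, 19, Yan, 39), (p3, Beta, 1995, 23, Gus, 39), (p3, Beta, 1995, 23, Rae, 39), (p3, Beta, 1995, 23, Yan, 39), (rd, Gamma, 1995, 17, Gus, 32), (rd, Gamma, 1995, 17, Rae, 32), (rd, Gamma, 1995, 17, Yan, 32), (x2, Helix, 2014, 39, Lee, 8), (x2, Helix, 2014, 39, Sam, 8)}.
Selection title != Beta and year = 1995: {(rd, Gamma, 1995, 17, Gus, 32), (rd, Gamma, 1995, 17, Rae, 32), (rd, Gamma, 1995, 17, Yan, 32)}
π_{aid, title} gives {(17, Gamma)} (2 duplicate(s) eliminated).

{(17, Gamma)}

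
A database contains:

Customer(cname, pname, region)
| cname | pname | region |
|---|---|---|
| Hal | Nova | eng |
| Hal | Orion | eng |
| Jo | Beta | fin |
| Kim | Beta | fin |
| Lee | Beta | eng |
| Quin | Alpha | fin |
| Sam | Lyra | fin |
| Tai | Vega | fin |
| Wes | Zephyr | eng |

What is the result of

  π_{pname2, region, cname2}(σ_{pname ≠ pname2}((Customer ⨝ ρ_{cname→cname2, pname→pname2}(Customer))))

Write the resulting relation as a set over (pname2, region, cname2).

{(Alpha, fin, Quin), (Beta, eng, Lee), (Beta, fin, Jo), (Beta, fin, Kim), (Lyra, fin, Sam), (Nova, eng, Hal), (Orion, eng, Hal), (Vega, fin, Tai), (Zephyr, eng, Wes)}

ρ[cname→cname2, pname→pname2]: schema becomes (cname2, pname2, region); tuples unchanged.
Joining Customer and ρ_{cname→cname2, pname→pname2}(Customer) on region yields {(Hal, Nova, eng, Hal, Nova), (Hal, Nova, eng, Hal, Orion), (Hal, Nova, eng, Lee, Beta), (Hal, Nova, eng, Wes, Zephyr), (Hal, Orion, eng, Hal, Nova), (Hal, Orion, eng, Hal, Orion), (Hal, Orion, eng, Lee, Beta), (Hal, Orion, eng, Wes, Zephyr), (Jo, Beta, fin, Jo, Beta), (Jo, Beta, fin, Kim, Beta), (Jo, Beta, fin, Quin, Alpha), (Jo, Beta, fin, Sam, Lyra), (Jo, Beta, fin, Tai, Vega), (Kim, Beta, fin, Jo, Beta), (Kim, Beta, fin, Kim, Beta), (Kim, Beta, fin, Quin, Alpha), (Kim, Beta, fin, Sam, Lyra), (Kim, Beta, fin, Tai, Vega), (Lee, Beta, eng, Hal, Nova), (Lee, Beta, eng, Hal, Orion), (Lee, Beta, eng, Lee, Beta), (Lee, Beta, eng, Wes, Zephyr), (Quin, Alpha, fin, Jo, Beta), (Quin, Alpha, fin, Kim, Beta), (Quin, Alpha, fin, Quin, Alpha), (Quin, Alpha, fin, Sam, Lyra), (Quin, Alpha, fin, Tai, Vega), (Sam, Lyra, fin, Jo, Beta), (Sam, Lyra, fin, Kim, Beta), (Sam, Lyra, fin, Quin, Alpha), (Sam, Lyra, fin, Sam, Lyra), (Sam, Lyra, fin, Tai, Vega), (Tai, Vega, fin, Jo, Beta), (Tai, Vega, fin, Kim, Beta), (Tai, Vega, fin, Quin, Alpha), (Tai, Vega, fin, Sam, Lyra), (Tai, Vega, fin, Tai, Vega), (Wes, Zephyr, eng, Hal, Nova), (Wes, Zephyr, eng, Hal, Orion), (Wes, Zephyr, eng, Lee, Beta), (Wes, Zephyr, eng, Wes, Zephyr)}.
Apply σ_{pname ≠ pname2}; surviving tuples: {(Hal, Nova, eng, Hal, Orion), (Hal, Nova, eng, Lee, Beta), (Hal, Nova, eng, Wes, Zephyr), (Hal, Orion, eng, Hal, Nova), (Hal, Orion, eng, Lee, Beta), (Hal, Orion, eng, Wes, Zephyr), (Jo, Beta, fin, Quin, Alpha), (Jo, Beta, fin, Sam, Lyra), (Jo, Beta, fin, Tai, Vega), (Kim, Beta, fin, Quin, Alpha), (Kim, Beta, fin, Sam, Lyra), (Kim, Beta, fin, Tai, Vega), (Lee, Beta, eng, Hal, Nova), (Lee, Beta, eng, Hal, Orion), (Lee, Beta, eng, Wes, Zephyr), (Quin, Alpha, fin, Jo, Beta), (Quin, Alpha, fin, Kim, Beta), (Quin, Alpha, fin, Sam, Lyra), (Quin, Alpha, fin, Tai, Vega), (Sam, Lyra, fin, Jo, Beta), (Sam, Lyra, fin, Kim, Beta), (Sam, Lyra, fin, Quin, Alpha), (Sam, Lyra, fin, Tai, Vega), (Tai, Vega, fin, Jo, Beta), (Tai, Vega, fin, Kim, Beta), (Tai, Vega, fin, Quin, Alpha), (Tai, Vega, fin, Sam, Lyra), (Wes, Zephyr, eng, Hal, Nova), (Wes, Zephyr, eng, Hal, Orion), (Wes, Zephyr, eng, Lee, Beta)}
Keep only column(s) pname2, region, cname2 (21 duplicate(s) eliminated): {(Alpha, fin, Quin), (Beta, eng, Lee), (Beta, fin, Jo), (Beta, fin, Kim), (Lyra, fin, Sam), (Nova, eng, Hal), (Orion, eng, Hal), (Vega, fin, Tai), (Zephyr, eng, Wes)}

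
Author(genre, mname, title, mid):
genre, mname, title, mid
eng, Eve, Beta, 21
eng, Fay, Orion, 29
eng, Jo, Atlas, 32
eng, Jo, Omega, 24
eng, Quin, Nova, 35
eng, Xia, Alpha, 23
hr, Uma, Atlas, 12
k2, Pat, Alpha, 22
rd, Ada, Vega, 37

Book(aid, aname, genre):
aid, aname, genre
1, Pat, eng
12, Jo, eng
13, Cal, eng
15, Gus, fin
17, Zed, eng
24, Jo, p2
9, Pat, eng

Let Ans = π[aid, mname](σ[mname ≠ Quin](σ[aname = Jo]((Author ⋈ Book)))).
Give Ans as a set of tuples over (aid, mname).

{(12, Eve), (12, Fay), (12, Jo), (12, Xia)}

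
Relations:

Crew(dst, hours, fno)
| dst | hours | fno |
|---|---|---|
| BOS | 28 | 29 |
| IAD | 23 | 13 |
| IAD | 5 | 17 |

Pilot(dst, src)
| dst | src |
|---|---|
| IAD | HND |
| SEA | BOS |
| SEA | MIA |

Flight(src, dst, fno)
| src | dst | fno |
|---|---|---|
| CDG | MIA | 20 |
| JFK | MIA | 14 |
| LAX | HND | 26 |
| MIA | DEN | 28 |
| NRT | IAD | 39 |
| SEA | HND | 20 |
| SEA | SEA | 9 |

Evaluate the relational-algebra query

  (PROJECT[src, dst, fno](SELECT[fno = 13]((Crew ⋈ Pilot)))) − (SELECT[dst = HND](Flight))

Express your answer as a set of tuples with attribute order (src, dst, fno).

{(HND, IAD, 13)}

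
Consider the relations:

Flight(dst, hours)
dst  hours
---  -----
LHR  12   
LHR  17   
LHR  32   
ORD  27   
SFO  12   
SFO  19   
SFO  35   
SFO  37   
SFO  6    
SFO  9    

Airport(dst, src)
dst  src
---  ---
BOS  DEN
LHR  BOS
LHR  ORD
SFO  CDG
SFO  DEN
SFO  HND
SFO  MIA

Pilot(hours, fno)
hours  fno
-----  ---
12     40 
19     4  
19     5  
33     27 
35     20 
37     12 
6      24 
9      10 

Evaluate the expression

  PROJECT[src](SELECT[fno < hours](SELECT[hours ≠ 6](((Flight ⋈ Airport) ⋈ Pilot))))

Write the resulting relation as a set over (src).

{CDG, DEN, HND, MIA}

Joining Flight and Airport on dst yields {(LHR, 12, BOS), (LHR, 12, ORD), (LHR, 17, BOS), (LHR, 17, ORD), (LHR, 32, BOS), (LHR, 32, ORD), (SFO, 12, CDG), (SFO, 12, DEN), (SFO, 12, HND), (SFO, 12, MIA), (SFO, 19, CDG), (SFO, 19, DEN), (SFO, 19, HND), (SFO, 19, MIA), (SFO, 35, CDG), (SFO, 35, DEN), (SFO, 35, HND), (SFO, 35, MIA), (SFO, 37, CDG), (SFO, 37, DEN), (SFO, 37, HND), (SFO, 37, MIA), (SFO, 6, CDG), (SFO, 6, DEN), (SFO, 6, HND), (SFO, 6, MIA), (SFO, 9, CDG), (SFO, 9, DEN), (SFO, 9, HND), (SFO, 9, MIA)}.
Joining (Flight ⋈ Airport) and Pilot on hours yields {(LHR, 12, BOS, 40), (LHR, 12, ORD, 40), (SFO, 12, CDG, 40), (SFO, 12, DEN, 40), (SFO, 12, HND, 40), (SFO, 12, MIA, 40), (SFO, 19, CDG, 4), (SFO, 19, CDG, 5), (SFO, 19, DEN, 4), (SFO, 19, DEN, 5), (SFO, 19, HND, 4), (SFO, 19, HND, 5), (SFO, 19, MIA, 4), (SFO, 19, MIA, 5), (SFO, 35, CDG, 20), (SFO, 35, DEN, 20), (SFO, 35, HND, 20), (SFO, 35, MIA, 20), (SFO, 37, CDG, 12), (SFO, 37, DEN, 12), (SFO, 37, HND, 12), (SFO, 37, MIA, 12), (SFO, 6, CDG, 24), (SFO, 6, DEN, 24), (SFO, 6, HND, 24), (SFO, 6, MIA, 24), (SFO, 9, CDG, 10), (SFO, 9, DEN, 10), (SFO, 9, HND, 10), (SFO, 9, MIA, 10)}.
Selection hours ≠ 6: {(LHR, 12, BOS, 40), (LHR, 12, ORD, 40), (SFO, 12, CDG, 40), (SFO, 12, DEN, 40), (SFO, 12, HND, 40), (SFO, 12, MIA, 40), (SFO, 19, CDG, 4), (SFO, 19, CDG, 5), (SFO, 19, DEN, 4), (SFO, 19, DEN, 5), (SFO, 19, HND, 4), (SFO, 19, HND, 5), (SFO, 19, MIA, 4), (SFO, 19, MIA, 5), (SFO, 35, CDG, 20), (SFO, 35, DEN, 20), (SFO, 35, HND, 20), (SFO, 35, MIA, 20), (SFO, 37, CDG, 12), (SFO, 37, DEN, 12), (SFO, 37, HND, 12), (SFO, 37, MIA, 12), (SFO, 9, CDG, 10), (SFO, 9, DEN, 10), (SFO, 9, HND, 10), (SFO, 9, MIA, 10)}
Selection fno < hours: {(SFO, 19, CDG, 4), (SFO, 19, CDG, 5), (SFO, 19, DEN, 4), (SFO, 19, DEN, 5), (SFO, 19, HND, 4), (SFO, 19, HND, 5), (SFO, 19, MIA, 4), (SFO, 19, MIA, 5), (SFO, 35, CDG, 20), (SFO, 35, DEN, 20), (SFO, 35, HND, 20), (SFO, 35, MIA, 20), (SFO, 37, CDG, 12), (SFO, 37, DEN, 12), (SFO, 37, HND, 12), (SFO, 37, MIA, 12)}
π[src]: project onto (src) (12 duplicate(s) eliminated) → {CDG, DEN, HND, MIA}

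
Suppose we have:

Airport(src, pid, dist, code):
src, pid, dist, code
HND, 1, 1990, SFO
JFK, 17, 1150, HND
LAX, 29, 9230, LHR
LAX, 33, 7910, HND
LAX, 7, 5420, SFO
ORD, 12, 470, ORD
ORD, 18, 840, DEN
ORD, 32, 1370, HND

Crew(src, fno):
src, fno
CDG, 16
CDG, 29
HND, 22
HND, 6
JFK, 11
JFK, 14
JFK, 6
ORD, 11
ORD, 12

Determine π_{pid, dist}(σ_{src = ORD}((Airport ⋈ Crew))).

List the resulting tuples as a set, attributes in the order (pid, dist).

{(12, 470), (18, 840), (32, 1370)}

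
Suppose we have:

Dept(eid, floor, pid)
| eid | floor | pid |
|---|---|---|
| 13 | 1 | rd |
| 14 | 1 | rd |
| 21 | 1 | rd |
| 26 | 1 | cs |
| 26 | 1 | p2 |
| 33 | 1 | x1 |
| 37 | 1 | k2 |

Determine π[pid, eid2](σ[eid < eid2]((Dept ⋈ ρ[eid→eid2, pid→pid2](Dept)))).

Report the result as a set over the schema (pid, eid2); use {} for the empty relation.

ρ[eid→eid2, pid→pid2]: schema becomes (eid2, floor, pid2); tuples unchanged.
Dept ⋈ ρ[eid→eid2, pid→pid2](Dept) (natural join on floor): {(13, 1, rd, 13, rd), (13, 1, rd, 14, rd), (13, 1, rd, 21, rd), (13, 1, rd, 26, cs), (13, 1, rd, 26, p2), (13, 1, rd, 33, x1), (13, 1, rd, 37, k2), (14, 1, rd, 13, rd), (14, 1, rd, 14, rd), (14, 1, rd, 21, rd), (14, 1, rd, 26, cs), (14, 1, rd, 26, p2), (14, 1, rd, 33, x1), (14, 1, rd, 37, k2), (21, 1, rd, 13, rd), (21, 1, rd, 14, rd), (21, 1, rd, 21, rd), (21, 1, rd, 26, cs), (21, 1, rd, 26, p2), (21, 1, rd, 33, x1), (21, 1, rd, 37, k2), (26, 1, cs, 13, rd), (26, 1, cs, 14, rd), (26, 1, cs, 21, rd), (26, 1, cs, 26, cs), (26, 1, cs, 26, p2), (26, 1, cs, 33, x1), (26, 1, cs, 37, k2), (26, 1, p2, 13, rd), (26, 1, p2, 14, rd), (26, 1, p2, 21, rd), (26, 1, p2, 26, cs), (26, 1, p2, 26, p2), (26, 1, p2, 33, x1), (26, 1, p2, 37, k2), (33, 1, x1, 13, rd), (33, 1, x1, 14, rd), (33, 1, x1, 21, rd), (33, 1, x1, 26, cs), (33, 1, x1, 26, p2), (33, 1, x1, 33, x1), (33, 1, x1, 37, k2), (37, 1, k2, 13, rd), (37, 1, k2, 14, rd), (37, 1, k2, 21, rd), (37, 1, k2, 26, cs), (37, 1, k2, 26, p2), (37, 1, k2, 33, x1), (37, 1, k2, 37, k2)}
Selection eid < eid2: {(13, 1, rd, 14, rd), (13, 1, rd, 21, rd), (13, 1, rd, 26, cs), (13, 1, rd, 26, p2), (13, 1, rd, 33, x1), (13, 1, rd, 37, k2), (14, 1, rd, 21, rd), (14, 1, rd, 26, cs), (14, 1, rd, 26, p2), (14, 1, rd, 33, x1), (14, 1, rd, 37, k2), (21, 1, rd, 26, cs), (21, 1, rd, 26, p2), (21, 1, rd, 33, x1), (21, 1, rd, 37, k2), (26, 1, cs, 33, x1), (26, 1, cs, 37, k2), (26, 1, p2, 33, x1), (26, 1, p2, 37, k2), (33, 1, x1, 37, k2)}
Keep only column(s) pid, eid2 (10 duplicate(s) eliminated): {(cs, 33), (cs, 37), (p2, 33), (p2, 37), (rd, 14), (rd, 21), (rd, 26), (rd, 33), (rd, 37), (x1, 37)}

{(cs, 33), (cs, 37), (p2, 33), (p2, 37), (rd, 14), (rd, 21), (rd, 26), (rd, 33), (rd, 37), (x1, 37)}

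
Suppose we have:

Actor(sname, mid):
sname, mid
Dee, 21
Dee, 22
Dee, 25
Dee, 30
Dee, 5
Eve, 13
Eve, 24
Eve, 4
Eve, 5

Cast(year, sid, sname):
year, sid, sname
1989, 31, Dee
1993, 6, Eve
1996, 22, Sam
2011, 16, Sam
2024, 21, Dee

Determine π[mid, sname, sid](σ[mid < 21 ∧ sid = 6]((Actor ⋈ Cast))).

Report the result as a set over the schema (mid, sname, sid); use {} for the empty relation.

{(13, Eve, 6), (4, Eve, 6), (5, Eve, 6)}

Joining Actor and Cast on sname yields {(Dee, 21, 1989, 31), (Dee, 21, 2024, 21), (Dee, 22, 1989, 31), (Dee, 22, 2024, 21), (Dee, 25, 1989, 31), (Dee, 25, 2024, 21), (Dee, 30, 1989, 31), (Dee, 30, 2024, 21), (Dee, 5, 1989, 31), (Dee, 5, 2024, 21), (Eve, 13, 1993, 6), (Eve, 24, 1993, 6), (Eve, 4, 1993, 6), (Eve, 5, 1993, 6)}.
Filtering on mid < 21 ∧ sid = 6 leaves {(Eve, 13, 1993, 6), (Eve, 4, 1993, 6), (Eve, 5, 1993, 6)}.
π_{mid, sname, sid} gives {(13, Eve, 6), (4, Eve, 6), (5, Eve, 6)}.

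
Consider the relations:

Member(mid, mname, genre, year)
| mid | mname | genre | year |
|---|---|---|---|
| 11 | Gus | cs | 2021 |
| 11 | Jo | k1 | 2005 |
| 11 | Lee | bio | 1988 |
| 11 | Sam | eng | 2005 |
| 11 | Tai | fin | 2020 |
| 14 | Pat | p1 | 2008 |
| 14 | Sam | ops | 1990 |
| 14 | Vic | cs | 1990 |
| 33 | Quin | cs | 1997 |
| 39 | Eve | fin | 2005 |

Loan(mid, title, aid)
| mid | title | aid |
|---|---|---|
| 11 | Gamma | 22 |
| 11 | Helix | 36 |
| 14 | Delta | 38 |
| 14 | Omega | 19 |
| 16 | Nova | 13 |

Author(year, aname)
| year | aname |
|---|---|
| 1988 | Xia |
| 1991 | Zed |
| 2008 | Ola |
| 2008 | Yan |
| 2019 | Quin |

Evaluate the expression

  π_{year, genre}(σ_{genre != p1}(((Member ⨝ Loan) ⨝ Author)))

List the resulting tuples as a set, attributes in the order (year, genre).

{(1988, bio)}

Member ⋈ Loan (natural join on mid): {(11, Gus, cs, 2021, Gamma, 22), (11, Gus, cs, 2021, Helix, 36), (11, Jo, k1, 2005, Gamma, 22), (11, Jo, k1, 2005, Helix, 36), (11, Lee, bio, 1988, Gamma, 22), (11, Lee, bio, 1988, Helix, 36), (11, Sam, eng, 2005, Gamma, 22), (11, Sam, eng, 2005, Helix, 36), (11, Tai, fin, 2020, Gamma, 22), (11, Tai, fin, 2020, Helix, 36), (14, Pat, p1, 2008, Delta, 38), (14, Pat, p1, 2008, Omega, 19), (14, Sam, ops, 1990, Delta, 38), (14, Sam, ops, 1990, Omega, 19), (14, Vic, cs, 1990, Delta, 38), (14, Vic, cs, 1990, Omega, 19)}
(Member ⨝ Loan) ⋈ Author (natural join on year): {(11, Lee, bio, 1988, Gamma, 22, Xia), (11, Lee, bio, 1988, Helix, 36, Xia), (14, Pat, p1, 2008, Delta, 38, Ola), (14, Pat, p1, 2008, Delta, 38, Yan), (14, Pat, p1, 2008, Omega, 19, Ola), (14, Pat, p1, 2008, Omega, 19, Yan)}
σ[genre != p1]: keep tuples satisfying genre != p1 → {(11, Lee, bio, 1988, Gamma, 22, Xia), (11, Lee, bio, 1988, Helix, 36, Xia)}
π_{year, genre} gives {(1988, bio)} (1 duplicate(s) eliminated).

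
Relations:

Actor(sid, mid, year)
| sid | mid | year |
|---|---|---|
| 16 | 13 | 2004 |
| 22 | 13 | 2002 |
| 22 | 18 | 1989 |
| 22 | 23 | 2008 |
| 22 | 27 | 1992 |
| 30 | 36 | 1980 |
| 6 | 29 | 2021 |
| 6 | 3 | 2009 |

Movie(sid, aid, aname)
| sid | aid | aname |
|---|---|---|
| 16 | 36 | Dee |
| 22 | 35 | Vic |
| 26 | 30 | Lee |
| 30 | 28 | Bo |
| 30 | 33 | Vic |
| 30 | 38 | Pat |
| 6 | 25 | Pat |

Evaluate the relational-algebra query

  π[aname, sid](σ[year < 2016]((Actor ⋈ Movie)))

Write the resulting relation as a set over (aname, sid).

{(Bo, 30), (Dee, 16), (Pat, 30), (Pat, 6), (Vic, 22), (Vic, 30)}

Actor ⋈ Movie (natural join on sid): {(16, 13, 2004, 36, Dee), (22, 13, 2002, 35, Vic), (22, 18, 1989, 35, Vic), (22, 23, 2008, 35, Vic), (22, 27, 1992, 35, Vic), (30, 36, 1980, 28, Bo), (30, 36, 1980, 33, Vic), (30, 36, 1980, 38, Pat), (6, 29, 2021, 25, Pat), (6, 3, 2009, 25, Pat)}
σ[year < 2016]: keep tuples satisfying year < 2016 → {(16, 13, 2004, 36, Dee), (22, 13, 2002, 35, Vic), (22, 18, 1989, 35, Vic), (22, 23, 2008, 35, Vic), (22, 27, 1992, 35, Vic), (30, 36, 1980, 28, Bo), (30, 36, 1980, 33, Vic), (30, 36, 1980, 38, Pat), (6, 3, 2009, 25, Pat)}
π_{aname, sid} gives {(Bo, 30), (Dee, 16), (Pat, 30), (Pat, 6), (Vic, 22), (Vic, 30)} (3 duplicate(s) eliminated).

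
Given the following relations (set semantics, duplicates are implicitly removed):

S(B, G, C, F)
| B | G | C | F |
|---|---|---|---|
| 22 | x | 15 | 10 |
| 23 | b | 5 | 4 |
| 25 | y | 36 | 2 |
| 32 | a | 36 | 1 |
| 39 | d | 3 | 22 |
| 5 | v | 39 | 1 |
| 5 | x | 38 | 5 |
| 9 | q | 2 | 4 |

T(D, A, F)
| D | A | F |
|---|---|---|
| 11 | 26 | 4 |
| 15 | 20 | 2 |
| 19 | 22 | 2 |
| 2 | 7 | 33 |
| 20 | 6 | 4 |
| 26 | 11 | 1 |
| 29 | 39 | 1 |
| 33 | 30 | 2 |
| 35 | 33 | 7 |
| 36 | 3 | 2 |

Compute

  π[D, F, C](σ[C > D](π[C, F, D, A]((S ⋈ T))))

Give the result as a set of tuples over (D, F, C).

S ⋈ T (natural join on F): {(23, b, 5, 4, 11, 26), (23, b, 5, 4, 20, 6), (25, y, 36, 2, 15, 20), (25, y, 36, 2, 19, 22), (25, y, 36, 2, 33, 30), (25, y, 36, 2, 36, 3), (32, a, 36, 1, 26, 11), (32, a, 36, 1, 29, 39), (5, v, 39, 1, 26, 11), (5, v, 39, 1, 29, 39), (9, q, 2, 4, 11, 26), (9, q, 2, 4, 20, 6)}
π[C, F, D, A]: project onto (C, F, D, A) → {(2, 4, 11, 26), (2, 4, 20, 6), (36, 1, 26, 11), (36, 1, 29, 39), (36, 2, 15, 20), (36, 2, 19, 22), (36, 2, 33, 30), (36, 2, 36, 3), (39, 1, 26, 11), (39, 1, 29, 39), (5, 4, 11, 26), (5, 4, 20, 6)}
Filtering on C > D leaves {(36, 1, 26, 11), (36, 1, 29, 39), (36, 2, 15, 20), (36, 2, 19, 22), (36, 2, 33, 30), (39, 1, 26, 11), (39, 1, 29, 39)}.
π[D, F, C]: project onto (D, F, C) → {(15, 2, 36), (19, 2, 36), (26, 1, 36), (26, 1, 39), (29, 1, 36), (29, 1, 39), (33, 2, 36)}

{(15, 2, 36), (19, 2, 36), (26, 1, 36), (26, 1, 39), (29, 1, 36), (29, 1, 39), (33, 2, 36)}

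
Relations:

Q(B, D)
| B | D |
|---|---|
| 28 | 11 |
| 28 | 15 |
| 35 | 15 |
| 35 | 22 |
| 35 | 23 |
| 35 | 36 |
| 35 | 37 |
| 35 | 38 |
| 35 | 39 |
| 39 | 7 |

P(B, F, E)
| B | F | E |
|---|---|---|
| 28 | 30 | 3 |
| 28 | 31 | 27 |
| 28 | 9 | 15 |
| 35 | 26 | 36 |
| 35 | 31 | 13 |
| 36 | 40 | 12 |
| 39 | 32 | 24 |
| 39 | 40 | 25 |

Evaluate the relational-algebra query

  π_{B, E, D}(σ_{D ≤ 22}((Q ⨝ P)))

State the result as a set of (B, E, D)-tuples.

{(28, 15, 11), (28, 15, 15), (28, 27, 11), (28, 27, 15), (28, 3, 11), (28, 3, 15), (35, 13, 15), (35, 13, 22), (35, 36, 15), (35, 36, 22), (39, 24, 7), (39, 25, 7)}

Natural join on B: {(28, 11, 30, 3), (28, 11, 31, 27), (28, 11, 9, 15), (28, 15, 30, 3), (28, 15, 31, 27), (28, 15, 9, 15), (35, 15, 26, 36), (35, 15, 31, 13), (35, 22, 26, 36), (35, 22, 31, 13), (35, 23, 26, 36), (35, 23, 31, 13), (35, 36, 26, 36), (35, 36, 31, 13), (35, 37, 26, 36), (35, 37, 31, 13), (35, 38, 26, 36), (35, 38, 31, 13), (35, 39, 26, 36), (35, 39, 31, 13), (39, 7, 32, 24), (39, 7, 40, 25)}
Filtering on D ≤ 22 leaves {(28, 11, 30, 3), (28, 11, 31, 27), (28, 11, 9, 15), (28, 15, 30, 3), (28, 15, 31, 27), (28, 15, 9, 15), (35, 15, 26, 36), (35, 15, 31, 13), (35, 22, 26, 36), (35, 22, 31, 13), (39, 7, 32, 24), (39, 7, 40, 25)}.
Keep only column(s) B, E, D: {(28, 15, 11), (28, 15, 15), (28, 27, 11), (28, 27, 15), (28, 3, 11), (28, 3, 15), (35, 13, 15), (35, 13, 22), (35, 36, 15), (35, 36, 22), (39, 24, 7), (39, 25, 7)}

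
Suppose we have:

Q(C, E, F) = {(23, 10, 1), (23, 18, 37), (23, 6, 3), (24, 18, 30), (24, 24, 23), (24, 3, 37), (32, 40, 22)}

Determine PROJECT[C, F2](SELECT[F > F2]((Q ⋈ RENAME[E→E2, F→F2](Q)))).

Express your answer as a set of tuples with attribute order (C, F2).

{(23, 1), (23, 3), (24, 23), (24, 30)}

ρ[E→E2, F→F2]: schema becomes (C, E2, F2); tuples unchanged.
Q ⋈ RENAME[E→E2, F→F2](Q) (natural join on C): {(23, 10, 1, 10, 1), (23, 10, 1, 18, 37), (23, 10, 1, 6, 3), (23, 18, 37, 10, 1), (23, 18, 37, 18, 37), (23, 18, 37, 6, 3), (23, 6, 3, 10, 1), (23, 6, 3, 18, 37), (23, 6, 3, 6, 3), (24, 18, 30, 18, 30), (24, 18, 30, 24, 23), (24, 18, 30, 3, 37), (24, 24, 23, 18, 30), (24, 24, 23, 24, 23), (24, 24, 23, 3, 37), (24, 3, 37, 18, 30), (24, 3, 37, 24, 23), (24, 3, 37, 3, 37), (32, 40, 22, 40, 22)}
σ[F > F2]: keep tuples satisfying F > F2 → {(23, 18, 37, 10, 1), (23, 18, 37, 6, 3), (23, 6, 3, 10, 1), (24, 18, 30, 24, 23), (24, 3, 37, 18, 30), (24, 3, 37, 24, 23)}
π_{C, F2} gives {(23, 1), (23, 3), (24, 23), (24, 30)} (2 duplicate(s) eliminated).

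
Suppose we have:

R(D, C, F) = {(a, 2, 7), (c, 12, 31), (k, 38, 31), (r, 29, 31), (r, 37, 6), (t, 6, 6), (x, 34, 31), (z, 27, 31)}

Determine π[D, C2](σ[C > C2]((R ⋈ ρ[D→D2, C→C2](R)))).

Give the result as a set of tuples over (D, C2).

{(k, 12), (k, 27), (k, 29), (k, 34), (r, 12), (r, 27), (r, 6), (x, 12), (x, 27), (x, 29), (z, 12)}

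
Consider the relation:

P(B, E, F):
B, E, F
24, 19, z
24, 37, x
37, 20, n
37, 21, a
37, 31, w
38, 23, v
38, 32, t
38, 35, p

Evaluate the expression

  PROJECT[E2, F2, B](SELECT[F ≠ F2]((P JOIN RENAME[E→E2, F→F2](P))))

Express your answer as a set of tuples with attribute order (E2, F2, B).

{(19, z, 24), (20, n, 37), (21, a, 37), (23, v, 38), (31, w, 37), (32, t, 38), (35, p, 38), (37, x, 24)}

ρ[E→E2, F→F2]: schema becomes (B, E2, F2); tuples unchanged.
Joining P and RENAME[E→E2, F→F2](P) on B yields {(24, 19, z, 19, z), (24, 19, z, 37, x), (24, 37, x, 19, z), (24, 37, x, 37, x), (37, 20, n, 20, n), (37, 20, n, 21, a), (37, 20, n, 31, w), (37, 21, a, 20, n), (37, 21, a, 21, a), (37, 21, a, 31, w), (37, 31, w, 20, n), (37, 31, w, 21, a), (37, 31, w, 31, w), (38, 23, v, 23, v), (38, 23, v, 32, t), (38, 23, v, 35, p), (38, 32, t, 23, v), (38, 32, t, 32, t), (38, 32, t, 35, p), (38, 35, p, 23, v), (38, 35, p, 32, t), (38, 35, p, 35, p)}.
Selection F ≠ F2: {(24, 19, z, 37, x), (24, 37, x, 19, z), (37, 20, n, 21, a), (37, 20, n, 31, w), (37, 21, a, 20, n), (37, 21, a, 31, w), (37, 31, w, 20, n), (37, 31, w, 21, a), (38, 23, v, 32, t), (38, 23, v, 35, p), (38, 32, t, 23, v), (38, 32, t, 35, p), (38, 35, p, 23, v), (38, 35, p, 32, t)}
π[E2, F2, B]: project onto (E2, F2, B) (6 duplicate(s) eliminated) → {(19, z, 24), (20, n, 37), (21, a, 37), (23, v, 38), (31, w, 37), (32, t, 38), (35, p, 38), (37, x, 24)}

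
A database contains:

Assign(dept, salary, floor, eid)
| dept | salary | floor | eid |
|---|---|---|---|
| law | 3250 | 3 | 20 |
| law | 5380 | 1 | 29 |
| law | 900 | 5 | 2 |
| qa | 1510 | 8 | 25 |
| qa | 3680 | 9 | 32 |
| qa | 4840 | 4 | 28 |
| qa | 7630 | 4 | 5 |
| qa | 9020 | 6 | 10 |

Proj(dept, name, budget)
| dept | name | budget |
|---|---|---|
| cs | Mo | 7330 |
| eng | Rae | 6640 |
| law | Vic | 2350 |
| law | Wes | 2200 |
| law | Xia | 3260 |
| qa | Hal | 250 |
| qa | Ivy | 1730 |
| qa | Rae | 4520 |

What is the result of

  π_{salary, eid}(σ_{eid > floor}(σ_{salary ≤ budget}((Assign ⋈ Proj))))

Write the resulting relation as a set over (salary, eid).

Assign ⋈ Proj (natural join on dept): {(law, 3250, 3, 20, Vic, 2350), (law, 3250, 3, 20, Wes, 2200), (law, 3250, 3, 20, Xia, 3260), (law, 5380, 1, 29, Vic, 2350), (law, 5380, 1, 29, Wes, 2200), (law, 5380, 1, 29, Xia, 3260), (law, 900, 5, 2, Vic, 2350), (law, 900, 5, 2, Wes, 2200), (law, 900, 5, 2, Xia, 3260), (qa, 1510, 8, 25, Hal, 250), (qa, 1510, 8, 25, Ivy, 1730), (qa, 1510, 8, 25, Rae, 4520), (qa, 3680, 9, 32, Hal, 250), (qa, 3680, 9, 32, Ivy, 1730), (qa, 3680, 9, 32, Rae, 4520), (qa, 4840, 4, 28, Hal, 250), (qa, 4840, 4, 28, Ivy, 1730), (qa, 4840, 4, 28, Rae, 4520), (qa, 7630, 4, 5, Hal, 250), (qa, 7630, 4, 5, Ivy, 1730), (qa, 7630, 4, 5, Rae, 4520), (qa, 9020, 6, 10, Hal, 250), (qa, 9020, 6, 10, Ivy, 1730), (qa, 9020, 6, 10, Rae, 4520)}
Selection salary ≤ budget: {(law, 3250, 3, 20, Xia, 3260), (law, 900, 5, 2, Vic, 2350), (law, 900, 5, 2, Wes, 2200), (law, 900, 5, 2, Xia, 3260), (qa, 1510, 8, 25, Ivy, 1730), (qa, 1510, 8, 25, Rae, 4520), (qa, 3680, 9, 32, Rae, 4520)}
Selection eid > floor: {(law, 3250, 3, 20, Xia, 3260), (qa, 1510, 8, 25, Ivy, 1730), (qa, 1510, 8, 25, Rae, 4520), (qa, 3680, 9, 32, Rae, 4520)}
Keep only column(s) salary, eid (1 duplicate(s) eliminated): {(1510, 25), (3250, 20), (3680, 32)}

{(1510, 25), (3250, 20), (3680, 32)}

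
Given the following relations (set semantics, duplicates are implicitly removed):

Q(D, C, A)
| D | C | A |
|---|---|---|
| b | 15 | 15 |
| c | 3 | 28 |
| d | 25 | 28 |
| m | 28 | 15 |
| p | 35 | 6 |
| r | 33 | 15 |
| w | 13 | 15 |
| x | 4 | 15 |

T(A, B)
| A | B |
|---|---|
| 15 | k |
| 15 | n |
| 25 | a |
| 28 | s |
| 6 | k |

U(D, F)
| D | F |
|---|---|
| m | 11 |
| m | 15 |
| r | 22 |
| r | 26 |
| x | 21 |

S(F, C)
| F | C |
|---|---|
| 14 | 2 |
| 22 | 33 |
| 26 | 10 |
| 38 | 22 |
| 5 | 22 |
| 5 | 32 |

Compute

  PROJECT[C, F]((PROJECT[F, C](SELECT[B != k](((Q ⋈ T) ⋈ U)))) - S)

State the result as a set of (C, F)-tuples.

{(28, 11), (28, 15), (33, 26), (4, 21)}

Joining Q and T on A yields {(b, 15, 15, k), (b, 15, 15, n), (c, 3, 28, s), (d, 25, 28, s), (m, 28, 15, k), (m, 28, 15, n), (p, 35, 6, k), (r, 33, 15, k), (r, 33, 15, n), (w, 13, 15, k), (w, 13, 15, n), (x, 4, 15, k), (x, 4, 15, n)}.
Joining (Q ⋈ T) and U on D yields {(m, 28, 15, k, 11), (m, 28, 15, k, 15), (m, 28, 15, n, 11), (m, 28, 15, n, 15), (r, 33, 15, k, 22), (r, 33, 15, k, 26), (r, 33, 15, n, 22), (r, 33, 15, n, 26), (x, 4, 15, k, 21), (x, 4, 15, n, 21)}.
Filtering on B != k leaves {(m, 28, 15, n, 11), (m, 28, 15, n, 15), (r, 33, 15, n, 22), (r, 33, 15, n, 26), (x, 4, 15, n, 21)}.
Projecting to F, C: {(11, 28), (15, 28), (21, 4), (22, 33), (26, 33)}
Difference: {(11, 28), (15, 28), (21, 4), (22, 33), (26, 33)} with {(14, 2), (22, 33), (26, 10), (38, 22), (5, 22), (5, 32)} → {(11, 28), (15, 28), (21, 4), (26, 33)}
Projecting to C, F: {(28, 11), (28, 15), (33, 26), (4, 21)}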